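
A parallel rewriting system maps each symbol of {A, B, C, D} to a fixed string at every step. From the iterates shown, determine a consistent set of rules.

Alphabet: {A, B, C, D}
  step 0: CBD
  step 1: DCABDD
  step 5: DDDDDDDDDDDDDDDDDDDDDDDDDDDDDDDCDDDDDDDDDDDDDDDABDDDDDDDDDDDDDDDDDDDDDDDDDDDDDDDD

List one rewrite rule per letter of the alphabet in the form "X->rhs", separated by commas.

  step 0 ⇒ step 1: CBD ⇒ DC·AB·DD
    B ↦ AB
    C ↦ DC
    D ↦ DD
    A ↦ D  (constrained at step 1)

A->D, B->AB, C->DC, D->DD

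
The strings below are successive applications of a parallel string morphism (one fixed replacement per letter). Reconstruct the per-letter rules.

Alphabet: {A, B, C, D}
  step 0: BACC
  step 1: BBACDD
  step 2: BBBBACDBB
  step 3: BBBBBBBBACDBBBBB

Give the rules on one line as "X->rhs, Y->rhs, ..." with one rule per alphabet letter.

  step 2 ⇒ step 3: BBBBACDBB ⇒ BB·BB·BB·BB·AC·D·B·BB·BB
    A ↦ AC
    B ↦ BB
    C ↦ D
    D ↦ B

A->AC, B->BB, C->D, D->B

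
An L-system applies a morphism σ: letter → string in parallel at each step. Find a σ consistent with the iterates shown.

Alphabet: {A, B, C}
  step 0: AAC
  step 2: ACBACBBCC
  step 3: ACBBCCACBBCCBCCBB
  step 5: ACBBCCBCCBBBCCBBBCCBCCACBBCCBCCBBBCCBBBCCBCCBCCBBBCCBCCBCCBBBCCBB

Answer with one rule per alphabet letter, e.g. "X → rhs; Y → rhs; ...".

A->AC, B->BCC, C->B

  step 2 ⇒ step 3: ACBACBBCC ⇒ AC·B·BCC·AC·B·BCC·BCC·B·B
    A ↦ AC
    B ↦ BCC
    C ↦ B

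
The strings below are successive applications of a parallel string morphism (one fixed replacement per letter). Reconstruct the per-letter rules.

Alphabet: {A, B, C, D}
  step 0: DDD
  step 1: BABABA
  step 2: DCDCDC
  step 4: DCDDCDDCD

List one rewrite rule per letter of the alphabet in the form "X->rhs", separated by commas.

A->C, B->D, C->B, D->BA

  step 1 ⇒ step 2: BABABA ⇒ D·C·D·C·D·C
    A ↦ C
    B ↦ D
    C ↦ B  (constrained at step 2)
  step 0 ⇒ step 1: DDD ⇒ BA·BA·BA
    D ↦ BA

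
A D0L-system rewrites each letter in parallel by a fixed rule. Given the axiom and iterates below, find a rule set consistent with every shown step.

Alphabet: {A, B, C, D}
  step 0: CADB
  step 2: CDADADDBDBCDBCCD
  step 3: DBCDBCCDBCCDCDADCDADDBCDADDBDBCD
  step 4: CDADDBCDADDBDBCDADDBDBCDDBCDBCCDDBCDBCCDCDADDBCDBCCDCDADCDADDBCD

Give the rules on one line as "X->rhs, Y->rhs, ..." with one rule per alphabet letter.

A->BC, B->AD, C->DB, D->CD

  step 3 ⇒ step 4: DBCDBCCDBCCDCDADCDADDBCDADDBDBCD ⇒ CD·AD·DB·CD·AD·DB·DB·CD·AD·DB·DB·CD·DB·CD·BC·CD·DB·CD·BC·CD·CD·AD·DB·CD·BC·CD·CD·AD·CD·AD·DB·CD
    A ↦ BC
    B ↦ AD
    C ↦ DB
    D ↦ CD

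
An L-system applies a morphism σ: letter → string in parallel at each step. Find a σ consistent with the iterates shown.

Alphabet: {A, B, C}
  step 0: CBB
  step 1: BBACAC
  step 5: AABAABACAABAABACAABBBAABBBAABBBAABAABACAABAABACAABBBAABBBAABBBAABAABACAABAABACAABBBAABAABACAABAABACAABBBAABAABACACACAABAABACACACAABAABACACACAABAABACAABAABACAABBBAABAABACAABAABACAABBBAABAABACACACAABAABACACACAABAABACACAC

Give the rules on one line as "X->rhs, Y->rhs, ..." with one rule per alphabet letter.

  step 0 ⇒ step 1: CBB ⇒ BB·AC·AC
    B ↦ AC
    C ↦ BB
    A ↦ AAB  (constrained at step 1)

A->AAB, B->AC, C->BB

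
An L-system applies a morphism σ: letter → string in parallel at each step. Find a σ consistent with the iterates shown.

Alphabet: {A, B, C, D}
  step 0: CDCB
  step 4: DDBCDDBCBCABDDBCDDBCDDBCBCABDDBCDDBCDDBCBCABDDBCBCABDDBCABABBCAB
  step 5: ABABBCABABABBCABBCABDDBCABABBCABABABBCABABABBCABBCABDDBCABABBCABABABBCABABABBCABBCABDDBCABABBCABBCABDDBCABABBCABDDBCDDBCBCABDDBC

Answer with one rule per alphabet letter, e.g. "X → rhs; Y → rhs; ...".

  step 4 ⇒ step 5: DDBCDDBCBCABDDBCDDBCDDBCBCABDDBCDDBCDDBCBCABDDBCBCABDDBCABABBCAB ⇒ AB·AB·BC·AB·AB·AB·BC·AB·BC·AB·DD·BC·AB·AB·BC·AB·AB·AB·BC·AB·AB·AB·BC·AB·BC·AB·DD·BC·AB·AB·BC·AB·AB·AB·BC·AB·AB·AB·BC·AB·BC·AB·DD·BC·AB·AB·BC·AB·BC·AB·DD·BC·AB·AB·BC·AB·DD·BC·DD·BC·BC·AB·DD·BC
    A ↦ DD
    B ↦ BC
    C ↦ AB
    D ↦ AB

A->DD, B->BC, C->AB, D->AB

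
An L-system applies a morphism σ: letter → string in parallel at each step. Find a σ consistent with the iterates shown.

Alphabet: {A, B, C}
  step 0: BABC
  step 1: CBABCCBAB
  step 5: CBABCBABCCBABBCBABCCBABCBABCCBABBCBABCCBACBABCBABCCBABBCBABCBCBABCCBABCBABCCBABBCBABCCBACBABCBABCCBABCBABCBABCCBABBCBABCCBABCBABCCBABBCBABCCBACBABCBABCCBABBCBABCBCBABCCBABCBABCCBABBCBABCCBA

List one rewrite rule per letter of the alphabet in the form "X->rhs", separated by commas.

A->BC, B->CBA, C->B

  step 0 ⇒ step 1: BABC ⇒ CBA·BC·CBA·B
    A ↦ BC
    B ↦ CBA
    C ↦ B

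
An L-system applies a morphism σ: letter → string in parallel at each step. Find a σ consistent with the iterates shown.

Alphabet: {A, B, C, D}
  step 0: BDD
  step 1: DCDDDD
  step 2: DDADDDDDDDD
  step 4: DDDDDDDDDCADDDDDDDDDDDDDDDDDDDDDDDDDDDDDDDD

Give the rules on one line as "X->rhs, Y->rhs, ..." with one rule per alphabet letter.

  step 1 ⇒ step 2: DCDDDD ⇒ DD·A·DD·DD·DD·DD
    C ↦ A
    D ↦ DD
    A ↦ BC  (constrained at step 2)
  step 0 ⇒ step 1: BDD ⇒ DC·DD·DD
    B ↦ DC

A->BC, B->DC, C->A, D->DD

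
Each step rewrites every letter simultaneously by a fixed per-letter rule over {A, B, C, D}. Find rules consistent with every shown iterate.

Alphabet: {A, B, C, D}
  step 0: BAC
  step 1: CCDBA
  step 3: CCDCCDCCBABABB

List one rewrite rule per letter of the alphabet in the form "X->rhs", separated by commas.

  step 0 ⇒ step 1: BAC ⇒ C·CD·BA
    A ↦ CD
    B ↦ C
    C ↦ BA
    D ↦ BB  (constrained at step 1)

A->CD, B->C, C->BA, D->BB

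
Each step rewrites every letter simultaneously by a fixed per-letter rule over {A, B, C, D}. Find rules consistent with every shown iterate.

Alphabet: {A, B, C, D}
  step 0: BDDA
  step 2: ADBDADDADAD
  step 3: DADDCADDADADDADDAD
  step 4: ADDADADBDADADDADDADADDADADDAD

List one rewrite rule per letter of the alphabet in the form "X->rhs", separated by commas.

  step 3 ⇒ step 4: DADDCADDADADDADDAD ⇒ AD·D·AD·AD·B·D·AD·AD·D·AD·D·AD·AD·D·AD·AD·D·AD
    A ↦ D
    C ↦ B
    D ↦ AD
  step 2 ⇒ step 3: ADBDADDADAD ⇒ D·AD·DC·AD·D·AD·AD·D·AD·D·AD
    B ↦ DC

A->D, B->DC, C->B, D->AD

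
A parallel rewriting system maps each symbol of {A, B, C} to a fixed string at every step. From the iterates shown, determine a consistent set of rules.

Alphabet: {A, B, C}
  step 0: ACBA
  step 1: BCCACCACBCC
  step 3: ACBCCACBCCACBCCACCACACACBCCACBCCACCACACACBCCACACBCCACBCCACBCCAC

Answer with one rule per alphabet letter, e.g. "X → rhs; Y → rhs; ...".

A->BCC, B->CAC, C->AC

  step 0 ⇒ step 1: ACBA ⇒ BCC·AC·CAC·BCC
    A ↦ BCC
    B ↦ CAC
    C ↦ AC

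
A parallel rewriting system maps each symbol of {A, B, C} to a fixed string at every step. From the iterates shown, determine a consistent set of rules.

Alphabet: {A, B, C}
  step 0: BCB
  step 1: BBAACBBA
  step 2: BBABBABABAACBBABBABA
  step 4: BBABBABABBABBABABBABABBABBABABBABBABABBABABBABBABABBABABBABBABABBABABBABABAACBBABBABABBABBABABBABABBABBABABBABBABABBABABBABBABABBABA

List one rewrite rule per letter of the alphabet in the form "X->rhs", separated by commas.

  step 1 ⇒ step 2: BBAACBBA ⇒ BBA·BBA·BA·BA·AC·BBA·BBA·BA
    A ↦ BA
    B ↦ BBA
    C ↦ AC

A->BA, B->BBA, C->AC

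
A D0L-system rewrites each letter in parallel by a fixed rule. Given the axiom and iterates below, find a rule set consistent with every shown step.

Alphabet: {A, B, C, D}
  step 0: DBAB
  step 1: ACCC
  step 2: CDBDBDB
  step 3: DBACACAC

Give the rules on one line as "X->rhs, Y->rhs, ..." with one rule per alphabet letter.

A->C, B->C, C->DB, D->A

  step 2 ⇒ step 3: CDBDBDB ⇒ DB·A·C·A·C·A·C
    B ↦ C
    C ↦ DB
    D ↦ A
  step 0 ⇒ step 1: DBAB ⇒ A·C·C·C
    A ↦ C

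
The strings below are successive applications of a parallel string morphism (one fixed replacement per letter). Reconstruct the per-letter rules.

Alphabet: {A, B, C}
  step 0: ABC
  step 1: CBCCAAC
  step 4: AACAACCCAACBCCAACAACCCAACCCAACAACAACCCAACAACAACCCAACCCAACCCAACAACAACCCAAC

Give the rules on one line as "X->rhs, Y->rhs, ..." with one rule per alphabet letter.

  step 0 ⇒ step 1: ABC ⇒ C·BCC·AAC
    A ↦ C
    B ↦ BCC
    C ↦ AAC

A->C, B->BCC, C->AAC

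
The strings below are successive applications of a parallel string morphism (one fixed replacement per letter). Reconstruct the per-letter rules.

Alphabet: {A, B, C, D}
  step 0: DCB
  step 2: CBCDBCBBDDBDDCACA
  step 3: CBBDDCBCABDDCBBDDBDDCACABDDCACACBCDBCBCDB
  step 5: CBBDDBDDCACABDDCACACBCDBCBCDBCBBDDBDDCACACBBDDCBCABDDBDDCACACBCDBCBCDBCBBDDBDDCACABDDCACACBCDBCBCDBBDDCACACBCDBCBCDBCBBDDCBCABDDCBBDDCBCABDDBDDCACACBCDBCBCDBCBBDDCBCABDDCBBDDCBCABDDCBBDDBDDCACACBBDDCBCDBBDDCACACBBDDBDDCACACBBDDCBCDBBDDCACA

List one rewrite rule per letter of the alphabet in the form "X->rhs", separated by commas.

  step 2 ⇒ step 3: CBCDBCBBDDBDDCACA ⇒ CB·BDD·CB·CA·BDD·CB·BDD·BDD·CA·CA·BDD·CA·CA·CB·CDB·CB·CDB
    A ↦ CDB
    B ↦ BDD
    C ↦ CB
    D ↦ CA

A->CDB, B->BDD, C->CB, D->CA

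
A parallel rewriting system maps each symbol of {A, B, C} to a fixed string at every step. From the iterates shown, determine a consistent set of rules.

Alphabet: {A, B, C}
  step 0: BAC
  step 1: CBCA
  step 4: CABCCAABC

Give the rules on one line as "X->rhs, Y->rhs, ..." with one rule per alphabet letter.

  step 0 ⇒ step 1: BAC ⇒ C·BC·A
    A ↦ BC
    B ↦ C
    C ↦ A

A->BC, B->C, C->A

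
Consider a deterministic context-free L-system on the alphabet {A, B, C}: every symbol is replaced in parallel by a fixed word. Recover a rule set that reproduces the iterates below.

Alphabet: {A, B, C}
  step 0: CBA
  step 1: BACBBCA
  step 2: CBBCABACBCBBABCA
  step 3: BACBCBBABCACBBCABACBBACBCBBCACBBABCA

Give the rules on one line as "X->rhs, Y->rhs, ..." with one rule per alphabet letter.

A->BCA, B->CB, C->BA

  step 2 ⇒ step 3: CBBCABACBCBBABCA ⇒ BA·CB·CB·BA·BCA·CB·BCA·BA·CB·BA·CB·CB·BCA·CB·BA·BCA
    A ↦ BCA
    B ↦ CB
    C ↦ BA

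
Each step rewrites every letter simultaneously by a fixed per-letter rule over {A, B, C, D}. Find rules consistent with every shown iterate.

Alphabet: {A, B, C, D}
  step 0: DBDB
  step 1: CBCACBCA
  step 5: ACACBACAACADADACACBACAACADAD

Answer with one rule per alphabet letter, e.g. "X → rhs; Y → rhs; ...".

A->D, B->CA, C->A, D->CB

  step 0 ⇒ step 1: DBDB ⇒ CB·CA·CB·CA
    B ↦ CA
    D ↦ CB
    A ↦ D  (constrained at step 1)
    C ↦ A  (constrained at step 1)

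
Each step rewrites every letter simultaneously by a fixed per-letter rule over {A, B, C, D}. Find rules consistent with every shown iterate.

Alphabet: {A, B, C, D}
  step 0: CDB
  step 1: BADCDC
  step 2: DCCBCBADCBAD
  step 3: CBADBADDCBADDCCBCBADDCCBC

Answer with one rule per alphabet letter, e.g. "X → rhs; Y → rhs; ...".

  step 2 ⇒ step 3: DCCBCBADCBAD ⇒ C·BAD·BAD·DC·BAD·DC·CB·C·BAD·DC·CB·C
    A ↦ CB
    B ↦ DC
    C ↦ BAD
    D ↦ C

A->CB, B->DC, C->BAD, D->C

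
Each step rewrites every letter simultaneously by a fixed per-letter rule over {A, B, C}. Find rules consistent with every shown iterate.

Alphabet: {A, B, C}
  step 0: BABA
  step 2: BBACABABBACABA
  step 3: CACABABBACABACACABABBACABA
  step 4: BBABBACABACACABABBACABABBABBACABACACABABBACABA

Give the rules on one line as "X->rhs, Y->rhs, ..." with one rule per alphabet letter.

A->BA, B->CA, C->B

  step 3 ⇒ step 4: CACABABBACABACACABABBACABA ⇒ B·BA·B·BA·CA·BA·CA·CA·BA·B·BA·CA·BA·B·BA·B·BA·CA·BA·CA·CA·BA·B·BA·CA·BA
    A ↦ BA
    B ↦ CA
    C ↦ B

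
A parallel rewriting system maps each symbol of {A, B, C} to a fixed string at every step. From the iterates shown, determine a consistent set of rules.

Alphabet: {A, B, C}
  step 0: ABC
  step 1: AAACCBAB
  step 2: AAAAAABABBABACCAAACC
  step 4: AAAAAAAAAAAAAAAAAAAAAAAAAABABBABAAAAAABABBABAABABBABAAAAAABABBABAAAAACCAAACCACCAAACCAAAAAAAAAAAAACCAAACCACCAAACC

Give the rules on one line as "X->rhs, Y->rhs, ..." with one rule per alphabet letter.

  step 1 ⇒ step 2: AAACCBAB ⇒ AA·AA·AA·BAB·BAB·ACC·AA·ACC
    A ↦ AA
    B ↦ ACC
    C ↦ BAB

A->AA, B->ACC, C->BAB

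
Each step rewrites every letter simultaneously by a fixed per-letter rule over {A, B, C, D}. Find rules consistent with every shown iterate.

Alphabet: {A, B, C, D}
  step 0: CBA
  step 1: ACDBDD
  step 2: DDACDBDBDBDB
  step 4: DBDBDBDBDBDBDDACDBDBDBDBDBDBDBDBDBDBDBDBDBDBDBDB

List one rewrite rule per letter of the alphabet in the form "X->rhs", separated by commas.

A->DD, B->DB, C->AC, D->DB

  step 1 ⇒ step 2: ACDBDD ⇒ DD·AC·DB·DB·DB·DB
    A ↦ DD
    B ↦ DB
    C ↦ AC
    D ↦ DB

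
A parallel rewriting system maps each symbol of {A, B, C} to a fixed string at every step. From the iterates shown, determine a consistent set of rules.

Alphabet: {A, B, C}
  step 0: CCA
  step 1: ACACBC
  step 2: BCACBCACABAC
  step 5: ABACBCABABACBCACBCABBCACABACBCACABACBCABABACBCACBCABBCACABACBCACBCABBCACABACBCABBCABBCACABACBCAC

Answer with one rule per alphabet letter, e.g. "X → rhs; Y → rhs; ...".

  step 1 ⇒ step 2: ACACBC ⇒ BC·AC·BC·AC·AB·AC
    A ↦ BC
    B ↦ AB
    C ↦ AC

A->BC, B->AB, C->AC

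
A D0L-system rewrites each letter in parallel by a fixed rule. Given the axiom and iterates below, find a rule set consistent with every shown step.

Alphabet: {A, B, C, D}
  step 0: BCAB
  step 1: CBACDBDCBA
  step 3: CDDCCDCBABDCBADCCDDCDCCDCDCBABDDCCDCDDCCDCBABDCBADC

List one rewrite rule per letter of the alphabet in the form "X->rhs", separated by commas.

A->BD, B->CBA, C->CD, D->DC

  step 0 ⇒ step 1: BCAB ⇒ CBA·CD·BD·CBA
    A ↦ BD
    B ↦ CBA
    C ↦ CD
    D ↦ DC  (constrained at step 1)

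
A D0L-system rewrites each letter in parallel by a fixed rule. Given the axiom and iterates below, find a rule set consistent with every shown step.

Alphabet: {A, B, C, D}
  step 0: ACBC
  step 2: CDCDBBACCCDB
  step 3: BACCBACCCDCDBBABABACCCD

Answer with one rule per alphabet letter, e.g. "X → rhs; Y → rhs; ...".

  step 2 ⇒ step 3: CDCDBBACCCDB ⇒ BA·CC·BA·CC·CD·CD·B·BA·BA·BA·CC·CD
    A ↦ B
    B ↦ CD
    C ↦ BA
    D ↦ CC

A->B, B->CD, C->BA, D->CC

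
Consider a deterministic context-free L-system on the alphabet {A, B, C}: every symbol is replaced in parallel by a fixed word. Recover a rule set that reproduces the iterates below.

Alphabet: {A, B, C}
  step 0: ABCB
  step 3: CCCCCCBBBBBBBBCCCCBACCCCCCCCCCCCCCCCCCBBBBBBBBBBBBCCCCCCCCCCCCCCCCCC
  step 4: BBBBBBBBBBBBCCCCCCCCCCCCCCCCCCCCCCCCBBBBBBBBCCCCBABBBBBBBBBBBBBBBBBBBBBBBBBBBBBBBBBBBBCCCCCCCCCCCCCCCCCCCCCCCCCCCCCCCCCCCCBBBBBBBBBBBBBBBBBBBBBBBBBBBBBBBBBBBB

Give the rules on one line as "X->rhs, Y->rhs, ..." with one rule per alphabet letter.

A->CBA, B->CCC, C->BB

  step 3 ⇒ step 4: CCCCCCBBBBBBBBCCCCBACCCCCCCCCCCCCCCCCCBBBBBBBBBBBBCCCCCCCCCCCCCCCCCC ⇒ BB·BB·BB·BB·BB·BB·CCC·CCC·CCC·CCC·CCC·CCC·CCC·CCC·BB·BB·BB·BB·CCC·CBA·BB·BB·BB·BB·BB·BB·BB·BB·BB·BB·BB·BB·BB·BB·BB·BB·BB·BB·CCC·CCC·CCC·CCC·CCC·CCC·CCC·CCC·CCC·CCC·CCC·CCC·BB·BB·BB·BB·BB·BB·BB·BB·BB·BB·BB·BB·BB·BB·BB·BB·BB·BB
    A ↦ CBA
    B ↦ CCC
    C ↦ BB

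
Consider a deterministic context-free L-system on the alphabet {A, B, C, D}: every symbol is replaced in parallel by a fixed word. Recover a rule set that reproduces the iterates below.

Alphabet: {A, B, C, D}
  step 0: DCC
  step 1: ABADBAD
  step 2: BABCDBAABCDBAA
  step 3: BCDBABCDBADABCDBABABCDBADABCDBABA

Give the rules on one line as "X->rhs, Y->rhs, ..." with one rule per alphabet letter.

A->BA, B->BCD, C->BAD, D->A

  step 2 ⇒ step 3: BABCDBAABCDBAA ⇒ BCD·BA·BCD·BAD·A·BCD·BA·BA·BCD·BAD·A·BCD·BA·BA
    A ↦ BA
    B ↦ BCD
    C ↦ BAD
    D ↦ A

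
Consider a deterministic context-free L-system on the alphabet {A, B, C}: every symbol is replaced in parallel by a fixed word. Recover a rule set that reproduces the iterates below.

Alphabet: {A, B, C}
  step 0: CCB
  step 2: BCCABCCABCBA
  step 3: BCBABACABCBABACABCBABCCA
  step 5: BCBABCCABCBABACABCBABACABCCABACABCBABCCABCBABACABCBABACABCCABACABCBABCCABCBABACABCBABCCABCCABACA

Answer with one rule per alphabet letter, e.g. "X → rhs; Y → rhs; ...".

A->CA, B->BC, C->BA

  step 2 ⇒ step 3: BCCABCCABCBA ⇒ BC·BA·BA·CA·BC·BA·BA·CA·BC·BA·BC·CA
    A ↦ CA
    B ↦ BC
    C ↦ BA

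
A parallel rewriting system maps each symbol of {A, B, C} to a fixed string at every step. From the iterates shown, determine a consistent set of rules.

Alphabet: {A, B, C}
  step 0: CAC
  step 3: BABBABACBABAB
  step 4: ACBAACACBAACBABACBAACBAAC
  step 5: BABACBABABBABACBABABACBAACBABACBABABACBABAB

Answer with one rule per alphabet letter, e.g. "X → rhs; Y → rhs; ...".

  step 4 ⇒ step 5: ACBAACACBAACBABACBAACBAAC ⇒ BA·B·AC·BA·BA·B·BA·B·AC·BA·BA·B·AC·BA·AC·BA·B·AC·BA·BA·B·AC·BA·BA·B
    A ↦ BA
    B ↦ AC
    C ↦ B

A->BA, B->AC, C->B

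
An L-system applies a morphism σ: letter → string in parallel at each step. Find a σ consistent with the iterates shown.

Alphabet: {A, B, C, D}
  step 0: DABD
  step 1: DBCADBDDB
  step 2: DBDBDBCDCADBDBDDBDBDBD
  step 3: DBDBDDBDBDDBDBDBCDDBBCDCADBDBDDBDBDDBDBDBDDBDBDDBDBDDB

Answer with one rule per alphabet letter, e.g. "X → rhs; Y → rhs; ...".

A->CA, B->DBD, C->BCD, D->DB

  step 2 ⇒ step 3: DBDBDBCDCADBDBDDBDBDBD ⇒ DB·DBD·DB·DBD·DB·DBD·BCD·DB·BCD·CA·DB·DBD·DB·DBD·DB·DB·DBD·DB·DBD·DB·DBD·DB
    A ↦ CA
    B ↦ DBD
    C ↦ BCD
    D ↦ DB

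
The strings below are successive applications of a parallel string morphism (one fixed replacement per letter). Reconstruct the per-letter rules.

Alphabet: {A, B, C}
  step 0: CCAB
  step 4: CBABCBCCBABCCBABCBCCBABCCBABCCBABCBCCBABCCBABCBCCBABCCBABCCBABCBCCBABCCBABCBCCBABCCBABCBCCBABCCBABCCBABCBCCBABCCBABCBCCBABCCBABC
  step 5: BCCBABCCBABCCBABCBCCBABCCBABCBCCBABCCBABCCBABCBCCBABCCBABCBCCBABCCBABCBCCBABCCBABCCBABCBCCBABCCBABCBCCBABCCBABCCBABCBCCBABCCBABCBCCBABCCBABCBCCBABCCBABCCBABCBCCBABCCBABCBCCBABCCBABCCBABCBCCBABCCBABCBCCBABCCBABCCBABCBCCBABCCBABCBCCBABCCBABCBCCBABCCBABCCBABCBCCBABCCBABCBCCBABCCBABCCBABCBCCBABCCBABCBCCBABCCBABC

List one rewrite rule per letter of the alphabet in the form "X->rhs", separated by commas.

  step 4 ⇒ step 5: CBABCBCCBABCCBABCBCCBABCCBABCCBABCBCCBABCCBABCBCCBABCCBABCCBABCBCCBABCCBABCBCCBABCCBABCBCCBABCCBABCCBABCBCCBABCCBABCBCCBABCCBABC ⇒ BC·CBA·BC·CBA·BC·CBA·BC·BC·CBA·BC·CBA·BC·BC·CBA·BC·CBA·BC·CBA·BC·BC·CBA·BC·CBA·BC·BC·CBA·BC·CBA·BC·BC·CBA·BC·CBA·BC·CBA·BC·BC·CBA·BC·CBA·BC·BC·CBA·BC·CBA·BC·CBA·BC·BC·CBA·BC·CBA·BC·BC·CBA·BC·CBA·BC·BC·CBA·BC·CBA·BC·CBA·BC·BC·CBA·BC·CBA·BC·BC·CBA·BC·CBA·BC·CBA·BC·BC·CBA·BC·CBA·BC·BC·CBA·BC·CBA·BC·CBA·BC·BC·CBA·BC·CBA·BC·BC·CBA·BC·CBA·BC·BC·CBA·BC·CBA·BC·CBA·BC·BC·CBA·BC·CBA·BC·BC·CBA·BC·CBA·BC·CBA·BC·BC·CBA·BC·CBA·BC·BC·CBA·BC·CBA·BC
    A ↦ BC
    B ↦ CBA
    C ↦ BC

A->BC, B->CBA, C->BC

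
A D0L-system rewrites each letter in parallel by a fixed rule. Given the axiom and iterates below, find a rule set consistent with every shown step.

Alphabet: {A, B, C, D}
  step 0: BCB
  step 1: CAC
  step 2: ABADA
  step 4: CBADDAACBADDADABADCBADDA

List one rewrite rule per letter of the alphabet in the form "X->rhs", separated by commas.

A->BAD, B->C, C->A, D->DA

  step 1 ⇒ step 2: CAC ⇒ A·BAD·A
    A ↦ BAD
    C ↦ A
  step 0 ⇒ step 1: BCB ⇒ C·A·C
    B ↦ C
    D ↦ DA  (constrained at step 2)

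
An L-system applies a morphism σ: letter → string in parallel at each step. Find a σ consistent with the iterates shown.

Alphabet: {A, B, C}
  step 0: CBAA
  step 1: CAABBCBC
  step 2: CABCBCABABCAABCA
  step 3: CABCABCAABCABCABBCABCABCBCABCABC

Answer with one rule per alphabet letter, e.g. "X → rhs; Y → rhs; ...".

A->BC, B->AB, C->CA

  step 2 ⇒ step 3: CABCBCABABCAABCA ⇒ CA·BC·AB·CA·AB·CA·BC·AB·BC·AB·CA·BC·BC·AB·CA·BC
    A ↦ BC
    B ↦ AB
    C ↦ CA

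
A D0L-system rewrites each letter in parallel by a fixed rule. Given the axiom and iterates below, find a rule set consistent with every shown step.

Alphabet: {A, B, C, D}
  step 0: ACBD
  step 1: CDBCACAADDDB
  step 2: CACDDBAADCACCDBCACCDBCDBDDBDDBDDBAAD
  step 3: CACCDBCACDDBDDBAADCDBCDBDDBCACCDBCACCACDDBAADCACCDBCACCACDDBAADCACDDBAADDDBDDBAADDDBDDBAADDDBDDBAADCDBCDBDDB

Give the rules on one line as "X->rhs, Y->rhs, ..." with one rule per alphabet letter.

A->CDB, B->AAD, C->CAC, D->DDB

  step 2 ⇒ step 3: CACDDBAADCACCDBCACCDBCDBDDBDDBDDBAAD ⇒ CAC·CDB·CAC·DDB·DDB·AAD·CDB·CDB·DDB·CAC·CDB·CAC·CAC·DDB·AAD·CAC·CDB·CAC·CAC·DDB·AAD·CAC·DDB·AAD·DDB·DDB·AAD·DDB·DDB·AAD·DDB·DDB·AAD·CDB·CDB·DDB
    A ↦ CDB
    B ↦ AAD
    C ↦ CAC
    D ↦ DDB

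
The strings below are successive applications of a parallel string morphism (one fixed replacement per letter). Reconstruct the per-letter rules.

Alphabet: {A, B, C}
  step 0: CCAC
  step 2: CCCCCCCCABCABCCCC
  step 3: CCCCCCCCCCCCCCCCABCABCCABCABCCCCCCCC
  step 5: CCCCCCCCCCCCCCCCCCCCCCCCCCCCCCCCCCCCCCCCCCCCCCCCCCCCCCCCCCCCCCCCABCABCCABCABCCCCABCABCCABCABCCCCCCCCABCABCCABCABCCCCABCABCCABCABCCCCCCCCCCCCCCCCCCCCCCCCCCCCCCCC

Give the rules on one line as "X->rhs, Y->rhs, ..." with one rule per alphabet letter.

  step 2 ⇒ step 3: CCCCCCCCABCABCCCC ⇒ CC·CC·CC·CC·CC·CC·CC·CC·AB·CAB·CC·AB·CAB·CC·CC·CC·CC
    A ↦ AB
    B ↦ CAB
    C ↦ CC

A->AB, B->CAB, C->CC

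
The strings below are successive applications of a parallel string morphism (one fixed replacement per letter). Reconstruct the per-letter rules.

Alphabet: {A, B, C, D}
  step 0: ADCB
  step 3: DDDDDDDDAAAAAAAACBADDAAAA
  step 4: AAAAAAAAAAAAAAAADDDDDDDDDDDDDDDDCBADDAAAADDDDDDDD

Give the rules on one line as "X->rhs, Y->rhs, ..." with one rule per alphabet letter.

A->DD, B->A, C->CB, D->AA

  step 3 ⇒ step 4: DDDDDDDDAAAAAAAACBADDAAAA ⇒ AA·AA·AA·AA·AA·AA·AA·AA·DD·DD·DD·DD·DD·DD·DD·DD·CB·A·DD·AA·AA·DD·DD·DD·DD
    A ↦ DD
    B ↦ A
    C ↦ CB
    D ↦ AA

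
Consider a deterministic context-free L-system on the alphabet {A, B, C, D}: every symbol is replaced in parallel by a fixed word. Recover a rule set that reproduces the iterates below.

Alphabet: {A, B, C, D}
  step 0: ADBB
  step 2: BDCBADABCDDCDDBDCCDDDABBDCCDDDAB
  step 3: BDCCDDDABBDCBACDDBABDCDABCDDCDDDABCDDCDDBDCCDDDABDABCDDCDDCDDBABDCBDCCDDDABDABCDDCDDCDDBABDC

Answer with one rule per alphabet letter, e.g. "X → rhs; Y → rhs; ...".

  step 2 ⇒ step 3: BDCBADABCDDCDDBDCCDDDABBDCCDDDAB ⇒ BDC·CDD·DAB·BDC·BA·CDD·BA·BDC·DAB·CDD·CDD·DAB·CDD·CDD·BDC·CDD·DAB·DAB·CDD·CDD·CDD·BA·BDC·BDC·CDD·DAB·DAB·CDD·CDD·CDD·BA·BDC
    A ↦ BA
    B ↦ BDC
    C ↦ DAB
    D ↦ CDD

A->BA, B->BDC, C->DAB, D->CDD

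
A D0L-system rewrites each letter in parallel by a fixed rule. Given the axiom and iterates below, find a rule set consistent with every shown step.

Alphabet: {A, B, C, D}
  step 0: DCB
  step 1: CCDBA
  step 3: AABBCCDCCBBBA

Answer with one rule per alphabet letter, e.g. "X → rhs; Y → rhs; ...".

  step 0 ⇒ step 1: DCB ⇒ CCD·B·A
    B ↦ A
    C ↦ B
    D ↦ CCD
    A ↦ CCB  (constrained at step 1)

A->CCB, B->A, C->B, D->CCD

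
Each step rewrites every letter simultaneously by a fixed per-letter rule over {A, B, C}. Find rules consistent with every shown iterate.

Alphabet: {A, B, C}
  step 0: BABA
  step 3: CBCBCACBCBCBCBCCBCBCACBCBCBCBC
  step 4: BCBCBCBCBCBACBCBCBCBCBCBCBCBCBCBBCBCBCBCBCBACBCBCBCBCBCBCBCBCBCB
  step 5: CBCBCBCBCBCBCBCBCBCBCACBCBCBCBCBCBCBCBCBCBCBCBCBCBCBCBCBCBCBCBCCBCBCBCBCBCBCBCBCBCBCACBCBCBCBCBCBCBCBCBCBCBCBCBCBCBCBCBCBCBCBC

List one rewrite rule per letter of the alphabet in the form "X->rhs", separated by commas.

  step 4 ⇒ step 5: BCBCBCBCBCBACBCBCBCBCBCBCBCBCBCBBCBCBCBCBCBACBCBCBCBCBCBCBCBCBCB ⇒ C·BCB·C·BCB·C·BCB·C·BCB·C·BCB·C·AC·BCB·C·BCB·C·BCB·C·BCB·C·BCB·C·BCB·C·BCB·C·BCB·C·BCB·C·BCB·C·C·BCB·C·BCB·C·BCB·C·BCB·C·BCB·C·AC·BCB·C·BCB·C·BCB·C·BCB·C·BCB·C·BCB·C·BCB·C·BCB·C·BCB·C·BCB·C
    A ↦ AC
    B ↦ C
    C ↦ BCB

A->AC, B->C, C->BCB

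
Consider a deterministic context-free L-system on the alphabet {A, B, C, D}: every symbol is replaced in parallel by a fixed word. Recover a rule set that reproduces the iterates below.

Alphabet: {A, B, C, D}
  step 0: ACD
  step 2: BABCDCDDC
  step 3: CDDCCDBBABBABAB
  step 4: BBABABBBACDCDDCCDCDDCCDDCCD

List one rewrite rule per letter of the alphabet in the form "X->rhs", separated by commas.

A->DC, B->CD, C->B, D->BA

  step 3 ⇒ step 4: CDDCCDBBABBABAB ⇒ B·BA·BA·B·B·BA·CD·CD·DC·CD·CD·DC·CD·DC·CD
    A ↦ DC
    B ↦ CD
    C ↦ B
    D ↦ BA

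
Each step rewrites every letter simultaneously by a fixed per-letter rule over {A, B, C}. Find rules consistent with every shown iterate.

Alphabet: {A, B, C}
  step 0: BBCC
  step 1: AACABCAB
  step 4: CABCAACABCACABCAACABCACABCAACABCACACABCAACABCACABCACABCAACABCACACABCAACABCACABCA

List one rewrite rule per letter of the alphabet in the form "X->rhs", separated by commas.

A->CA, B->A, C->CAB

  step 0 ⇒ step 1: BBCC ⇒ A·A·CAB·CAB
    B ↦ A
    C ↦ CAB
    A ↦ CA  (constrained at step 1)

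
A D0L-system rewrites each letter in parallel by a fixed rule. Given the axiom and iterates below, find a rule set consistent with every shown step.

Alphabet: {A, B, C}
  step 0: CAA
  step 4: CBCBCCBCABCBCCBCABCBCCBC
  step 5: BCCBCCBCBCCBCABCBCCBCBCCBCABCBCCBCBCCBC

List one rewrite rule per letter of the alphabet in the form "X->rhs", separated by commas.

A->AB, B->C, C->BC

  step 4 ⇒ step 5: CBCBCCBCABCBCCBCABCBCCBC ⇒ BC·C·BC·C·BC·BC·C·BC·AB·C·BC·C·BC·BC·C·BC·AB·C·BC·C·BC·BC·C·BC
    A ↦ AB
    B ↦ C
    C ↦ BC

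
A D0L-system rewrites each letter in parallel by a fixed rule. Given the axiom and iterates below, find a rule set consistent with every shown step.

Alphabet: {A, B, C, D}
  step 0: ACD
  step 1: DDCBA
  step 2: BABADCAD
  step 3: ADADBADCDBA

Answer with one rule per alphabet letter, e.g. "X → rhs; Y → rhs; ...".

A->D, B->A, C->DC, D->BA

  step 2 ⇒ step 3: BABADCAD ⇒ A·D·A·D·BA·DC·D·BA
    A ↦ D
    B ↦ A
    C ↦ DC
    D ↦ BA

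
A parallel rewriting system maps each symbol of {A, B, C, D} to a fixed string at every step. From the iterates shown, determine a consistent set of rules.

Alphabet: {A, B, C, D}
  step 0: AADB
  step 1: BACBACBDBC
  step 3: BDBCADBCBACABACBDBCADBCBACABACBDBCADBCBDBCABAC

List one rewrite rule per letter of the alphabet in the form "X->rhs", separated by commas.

  step 0 ⇒ step 1: AADB ⇒ BAC·BAC·B·DBC
    A ↦ BAC
    B ↦ DBC
    D ↦ B
    C ↦ A  (constrained at step 1)

A->BAC, B->DBC, C->A, D->B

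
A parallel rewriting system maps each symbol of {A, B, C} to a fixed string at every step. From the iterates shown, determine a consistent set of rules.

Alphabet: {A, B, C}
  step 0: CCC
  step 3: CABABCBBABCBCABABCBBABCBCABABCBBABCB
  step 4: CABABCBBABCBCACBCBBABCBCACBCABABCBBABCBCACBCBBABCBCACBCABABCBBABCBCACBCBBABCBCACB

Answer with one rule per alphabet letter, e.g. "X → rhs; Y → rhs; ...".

  step 3 ⇒ step 4: CABABCBBABCBCABABCBBABCBCABABCBBABCB ⇒ CA·BAB·CB·BAB·CB·CA·CB·CB·BAB·CB·CA·CB·CA·BAB·CB·BAB·CB·CA·CB·CB·BAB·CB·CA·CB·CA·BAB·CB·BAB·CB·CA·CB·CB·BAB·CB·CA·CB
    A ↦ BAB
    B ↦ CB
    C ↦ CA

A->BAB, B->CB, C->CA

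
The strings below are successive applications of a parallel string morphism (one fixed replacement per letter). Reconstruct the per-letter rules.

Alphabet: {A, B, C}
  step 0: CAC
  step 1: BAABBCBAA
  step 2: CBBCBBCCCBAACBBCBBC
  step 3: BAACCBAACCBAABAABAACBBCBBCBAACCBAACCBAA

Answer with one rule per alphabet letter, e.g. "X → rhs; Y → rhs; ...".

A->BBC, B->C, C->BAA

  step 2 ⇒ step 3: CBBCBBCCCBAACBBCBBC ⇒ BAA·C·C·BAA·C·C·BAA·BAA·BAA·C·BBC·BBC·BAA·C·C·BAA·C·C·BAA
    A ↦ BBC
    B ↦ C
    C ↦ BAA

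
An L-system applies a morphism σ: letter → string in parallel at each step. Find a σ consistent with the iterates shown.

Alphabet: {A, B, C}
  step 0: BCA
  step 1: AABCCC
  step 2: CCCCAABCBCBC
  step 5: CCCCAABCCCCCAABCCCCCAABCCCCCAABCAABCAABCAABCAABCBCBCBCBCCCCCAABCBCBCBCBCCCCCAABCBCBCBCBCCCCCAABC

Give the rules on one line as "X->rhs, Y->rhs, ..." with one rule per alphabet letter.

  step 1 ⇒ step 2: AABCCC ⇒ CC·CC·AA·BC·BC·BC
    A ↦ CC
    B ↦ AA
    C ↦ BC

A->CC, B->AA, C->BC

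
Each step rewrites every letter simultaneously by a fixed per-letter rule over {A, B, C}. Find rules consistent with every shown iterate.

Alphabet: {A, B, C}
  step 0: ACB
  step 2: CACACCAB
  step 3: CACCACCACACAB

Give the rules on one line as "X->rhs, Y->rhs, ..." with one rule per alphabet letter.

A->C, B->AB, C->CA

  step 2 ⇒ step 3: CACACCAB ⇒ CA·C·CA·C·CA·CA·C·AB
    A ↦ C
    B ↦ AB
    C ↦ CA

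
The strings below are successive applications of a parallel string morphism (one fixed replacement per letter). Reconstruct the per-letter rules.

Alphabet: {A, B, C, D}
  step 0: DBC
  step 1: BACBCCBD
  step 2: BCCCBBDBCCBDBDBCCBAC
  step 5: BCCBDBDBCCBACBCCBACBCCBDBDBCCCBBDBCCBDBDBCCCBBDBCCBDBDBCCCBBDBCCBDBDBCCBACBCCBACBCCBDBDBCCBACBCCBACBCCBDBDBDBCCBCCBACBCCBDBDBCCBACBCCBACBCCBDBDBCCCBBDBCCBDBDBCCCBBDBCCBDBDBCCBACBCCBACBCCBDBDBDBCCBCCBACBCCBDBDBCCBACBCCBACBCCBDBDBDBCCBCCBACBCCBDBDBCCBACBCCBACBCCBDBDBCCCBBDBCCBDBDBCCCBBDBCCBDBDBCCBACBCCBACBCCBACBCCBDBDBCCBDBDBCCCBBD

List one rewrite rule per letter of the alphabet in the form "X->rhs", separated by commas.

  step 1 ⇒ step 2: BACBCCBD ⇒ BCC·CB·BD·BCC·BD·BD·BCC·BAC
    A ↦ CB
    B ↦ BCC
    C ↦ BD
    D ↦ BAC

A->CB, B->BCC, C->BD, D->BAC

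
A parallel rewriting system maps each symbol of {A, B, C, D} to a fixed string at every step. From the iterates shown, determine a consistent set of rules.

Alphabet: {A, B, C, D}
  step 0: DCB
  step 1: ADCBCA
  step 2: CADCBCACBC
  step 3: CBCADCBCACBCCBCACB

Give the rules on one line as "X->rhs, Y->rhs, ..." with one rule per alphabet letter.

  step 2 ⇒ step 3: CADCBCACBC ⇒ CB·C·AD·CB·CA·CB·C·CB·CA·CB
    A ↦ C
    B ↦ CA
    C ↦ CB
    D ↦ AD

A->C, B->CA, C->CB, D->AD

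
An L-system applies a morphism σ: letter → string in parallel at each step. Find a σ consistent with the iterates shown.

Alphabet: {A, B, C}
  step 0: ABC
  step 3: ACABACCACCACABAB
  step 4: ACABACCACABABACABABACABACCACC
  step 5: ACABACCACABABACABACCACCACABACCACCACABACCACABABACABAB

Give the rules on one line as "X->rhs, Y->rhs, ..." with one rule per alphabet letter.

  step 4 ⇒ step 5: ACABACCACABABACABABACABACCACC ⇒ AC·AB·AC·C·AC·AB·AB·AC·AB·AC·C·AC·C·AC·AB·AC·C·AC·C·AC·AB·AC·C·AC·AB·AB·AC·AB·AB
    A ↦ AC
    B ↦ C
    C ↦ AB

A->AC, B->C, C->AB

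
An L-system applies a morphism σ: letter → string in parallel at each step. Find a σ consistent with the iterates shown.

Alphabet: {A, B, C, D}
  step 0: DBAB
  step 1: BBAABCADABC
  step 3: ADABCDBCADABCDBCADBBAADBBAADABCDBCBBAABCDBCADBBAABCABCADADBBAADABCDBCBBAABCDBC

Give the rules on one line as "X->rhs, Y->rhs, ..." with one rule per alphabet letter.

A->AD, B->ABC, C->DBC, D->BBA

  step 0 ⇒ step 1: DBAB ⇒ BBA·ABC·AD·ABC
    A ↦ AD
    B ↦ ABC
    D ↦ BBA
    C ↦ DBC  (constrained at step 1)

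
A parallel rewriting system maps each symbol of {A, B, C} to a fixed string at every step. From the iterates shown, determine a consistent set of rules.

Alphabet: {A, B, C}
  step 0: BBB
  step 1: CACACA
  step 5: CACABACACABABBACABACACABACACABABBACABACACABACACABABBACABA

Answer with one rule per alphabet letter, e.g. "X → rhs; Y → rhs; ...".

A->BA, B->CA, C->B

  step 0 ⇒ step 1: BBB ⇒ CA·CA·CA
    B ↦ CA
    A ↦ BA  (constrained at step 1)
    C ↦ B  (constrained at step 1)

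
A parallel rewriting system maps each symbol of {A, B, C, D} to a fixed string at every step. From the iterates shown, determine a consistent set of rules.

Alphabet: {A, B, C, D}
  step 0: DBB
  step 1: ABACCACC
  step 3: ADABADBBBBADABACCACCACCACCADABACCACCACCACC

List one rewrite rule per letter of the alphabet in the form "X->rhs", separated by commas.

A->AD, B->ACC, C->BB, D->AB

  step 0 ⇒ step 1: DBB ⇒ AB·ACC·ACC
    B ↦ ACC
    D ↦ AB
    A ↦ AD  (constrained at step 1)
    C ↦ BB  (constrained at step 1)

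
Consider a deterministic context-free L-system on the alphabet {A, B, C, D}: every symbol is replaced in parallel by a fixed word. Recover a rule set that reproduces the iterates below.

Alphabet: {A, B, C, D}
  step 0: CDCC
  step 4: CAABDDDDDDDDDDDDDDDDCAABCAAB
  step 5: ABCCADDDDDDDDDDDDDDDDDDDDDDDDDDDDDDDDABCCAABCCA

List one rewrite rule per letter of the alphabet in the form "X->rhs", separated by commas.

  step 4 ⇒ step 5: CAABDDDDDDDDDDDDDDDDCAABCAAB ⇒ AB·C·C·A·DD·DD·DD·DD·DD·DD·DD·DD·DD·DD·DD·DD·DD·DD·DD·DD·AB·C·C·A·AB·C·C·A
    A ↦ C
    B ↦ A
    C ↦ AB
    D ↦ DD

A->C, B->A, C->AB, D->DD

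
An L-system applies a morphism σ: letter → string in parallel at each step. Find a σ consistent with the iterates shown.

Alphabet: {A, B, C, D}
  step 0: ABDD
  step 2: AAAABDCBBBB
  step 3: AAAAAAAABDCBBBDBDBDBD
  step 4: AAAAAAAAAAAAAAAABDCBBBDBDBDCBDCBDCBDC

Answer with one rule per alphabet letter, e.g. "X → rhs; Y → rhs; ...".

A->AA, B->BD, C->BB, D->C

  step 3 ⇒ step 4: AAAAAAAABDCBBBDBDBDBD ⇒ AA·AA·AA·AA·AA·AA·AA·AA·BD·C·BB·BD·BD·BD·C·BD·C·BD·C·BD·C
    A ↦ AA
    B ↦ BD
    C ↦ BB
    D ↦ C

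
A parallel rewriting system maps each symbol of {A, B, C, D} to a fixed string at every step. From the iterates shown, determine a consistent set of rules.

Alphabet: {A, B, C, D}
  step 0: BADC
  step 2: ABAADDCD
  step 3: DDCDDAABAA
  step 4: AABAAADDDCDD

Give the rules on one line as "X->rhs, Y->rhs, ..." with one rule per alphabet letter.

A->D, B->DC, C->BA, D->A

  step 3 ⇒ step 4: DDCDDAABAA ⇒ A·A·BA·A·A·D·D·DC·D·D
    A ↦ D
    B ↦ DC
    C ↦ BA
    D ↦ A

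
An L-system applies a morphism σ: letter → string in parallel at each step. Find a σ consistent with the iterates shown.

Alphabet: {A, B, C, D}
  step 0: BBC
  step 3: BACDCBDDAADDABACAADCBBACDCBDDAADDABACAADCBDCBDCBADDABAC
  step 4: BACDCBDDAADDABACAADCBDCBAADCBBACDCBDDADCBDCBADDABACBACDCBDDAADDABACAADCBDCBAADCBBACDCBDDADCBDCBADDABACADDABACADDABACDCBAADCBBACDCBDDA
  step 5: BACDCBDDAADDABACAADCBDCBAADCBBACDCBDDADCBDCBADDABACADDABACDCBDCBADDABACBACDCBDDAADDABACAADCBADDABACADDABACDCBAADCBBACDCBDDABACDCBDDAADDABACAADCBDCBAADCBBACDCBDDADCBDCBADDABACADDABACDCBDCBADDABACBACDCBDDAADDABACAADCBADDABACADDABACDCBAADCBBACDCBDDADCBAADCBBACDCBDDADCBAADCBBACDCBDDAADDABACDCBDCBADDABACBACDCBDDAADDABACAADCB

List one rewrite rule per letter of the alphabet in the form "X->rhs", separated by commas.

  step 4 ⇒ step 5: BACDCBDDAADDABACAADCBDCBAADCBBACDCBDDADCBDCBADDABACBACDCBDDAADDABACAADCBDCBAADCBBACDCBDDADCBDCBADDABACADDABACADDABACDCBAADCBBACDCBDDA ⇒ BAC·DCB·DDA·A·DDA·BAC·A·A·DCB·DCB·A·A·DCB·BAC·DCB·DDA·DCB·DCB·A·DDA·BAC·A·DDA·BAC·DCB·DCB·A·DDA·BAC·BAC·DCB·DDA·A·DDA·BAC·A·A·DCB·A·DDA·BAC·A·DDA·BAC·DCB·A·A·DCB·BAC·DCB·DDA·BAC·DCB·DDA·A·DDA·BAC·A·A·DCB·DCB·A·A·DCB·BAC·DCB·DDA·DCB·DCB·A·DDA·BAC·A·DDA·BAC·DCB·DCB·A·DDA·BAC·BAC·DCB·DDA·A·DDA·BAC·A·A·DCB·A·DDA·BAC·A·DDA·BAC·DCB·A·A·DCB·BAC·DCB·DDA·DCB·A·A·DCB·BAC·DCB·DDA·DCB·A·A·DCB·BAC·DCB·DDA·A·DDA·BAC·DCB·DCB·A·DDA·BAC·BAC·DCB·DDA·A·DDA·BAC·A·A·DCB
    A ↦ DCB
    B ↦ BAC
    C ↦ DDA
    D ↦ A

A->DCB, B->BAC, C->DDA, D->A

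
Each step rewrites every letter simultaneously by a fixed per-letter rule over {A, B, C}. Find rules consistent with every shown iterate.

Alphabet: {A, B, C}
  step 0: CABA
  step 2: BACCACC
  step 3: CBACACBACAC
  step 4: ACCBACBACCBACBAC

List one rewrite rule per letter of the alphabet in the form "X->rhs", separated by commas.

A->B, B->C, C->AC

  step 3 ⇒ step 4: CBACACBACAC ⇒ AC·C·B·AC·B·AC·C·B·AC·B·AC
    A ↦ B
    B ↦ C
    C ↦ AC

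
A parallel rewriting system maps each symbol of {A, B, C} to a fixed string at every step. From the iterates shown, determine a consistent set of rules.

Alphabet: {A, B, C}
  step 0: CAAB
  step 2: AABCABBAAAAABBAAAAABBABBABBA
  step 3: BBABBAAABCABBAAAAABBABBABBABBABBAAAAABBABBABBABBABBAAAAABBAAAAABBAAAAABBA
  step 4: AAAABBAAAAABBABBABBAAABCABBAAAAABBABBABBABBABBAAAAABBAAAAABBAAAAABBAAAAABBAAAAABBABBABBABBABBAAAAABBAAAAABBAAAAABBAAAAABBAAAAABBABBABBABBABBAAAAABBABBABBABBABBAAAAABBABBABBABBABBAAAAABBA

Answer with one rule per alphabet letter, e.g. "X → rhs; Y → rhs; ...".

A->BBA, B->AA, C->BCA

  step 3 ⇒ step 4: BBABBAAABCABBAAAAABBABBABBABBABBAAAAABBABBABBABBABBAAAAABBAAAAABBAAAAABBA ⇒ AA·AA·BBA·AA·AA·BBA·BBA·BBA·AA·BCA·BBA·AA·AA·BBA·BBA·BBA·BBA·BBA·AA·AA·BBA·AA·AA·BBA·AA·AA·BBA·AA·AA·BBA·AA·AA·BBA·BBA·BBA·BBA·BBA·AA·AA·BBA·AA·AA·BBA·AA·AA·BBA·AA·AA·BBA·AA·AA·BBA·BBA·BBA·BBA·BBA·AA·AA·BBA·BBA·BBA·BBA·BBA·AA·AA·BBA·BBA·BBA·BBA·BBA·AA·AA·BBA
    A ↦ BBA
    B ↦ AA
    C ↦ BCA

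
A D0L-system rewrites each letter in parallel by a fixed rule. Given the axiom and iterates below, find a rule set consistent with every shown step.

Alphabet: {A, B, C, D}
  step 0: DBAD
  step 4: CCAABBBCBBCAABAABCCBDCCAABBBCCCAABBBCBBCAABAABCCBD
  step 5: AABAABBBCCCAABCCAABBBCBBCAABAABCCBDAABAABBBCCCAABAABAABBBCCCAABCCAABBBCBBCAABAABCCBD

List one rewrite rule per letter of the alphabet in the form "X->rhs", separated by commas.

A->B, B->C, C->AAB, D->CBD

  step 4 ⇒ step 5: CCAABBBCBBCAABAABCCBDCCAABBBCCCAABBBCBBCAABAABCCBD ⇒ AAB·AAB·B·B·C·C·C·AAB·C·C·AAB·B·B·C·B·B·C·AAB·AAB·C·CBD·AAB·AAB·B·B·C·C·C·AAB·AAB·AAB·B·B·C·C·C·AAB·C·C·AAB·B·B·C·B·B·C·AAB·AAB·C·CBD
    A ↦ B
    B ↦ C
    C ↦ AAB
    D ↦ CBD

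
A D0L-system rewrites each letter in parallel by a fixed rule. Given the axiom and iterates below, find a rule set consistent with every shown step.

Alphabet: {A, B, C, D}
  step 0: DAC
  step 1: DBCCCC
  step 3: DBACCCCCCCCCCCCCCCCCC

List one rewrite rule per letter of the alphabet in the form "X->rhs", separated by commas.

A->CC, B->A, C->CC, D->DB

  step 0 ⇒ step 1: DAC ⇒ DB·CC·CC
    A ↦ CC
    C ↦ CC
    D ↦ DB
    B ↦ A  (constrained at step 1)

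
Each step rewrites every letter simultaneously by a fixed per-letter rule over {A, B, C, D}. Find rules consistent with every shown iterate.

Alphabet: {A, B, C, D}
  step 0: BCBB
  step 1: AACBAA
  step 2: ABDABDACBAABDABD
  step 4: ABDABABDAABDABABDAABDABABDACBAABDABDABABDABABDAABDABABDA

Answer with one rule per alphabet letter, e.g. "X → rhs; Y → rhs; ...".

A->ABD, B->A, C->ACB, D->B

  step 1 ⇒ step 2: AACBAA ⇒ ABD·ABD·ACB·A·ABD·ABD
    A ↦ ABD
    B ↦ A
    C ↦ ACB
    D ↦ B  (constrained at step 2)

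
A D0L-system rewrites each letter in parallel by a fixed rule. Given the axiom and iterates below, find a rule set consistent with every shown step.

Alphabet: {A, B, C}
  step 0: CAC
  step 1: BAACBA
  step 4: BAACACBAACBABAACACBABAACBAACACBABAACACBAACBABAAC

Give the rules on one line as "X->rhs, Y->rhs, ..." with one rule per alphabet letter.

  step 0 ⇒ step 1: CAC ⇒ BA·AC·BA
    A ↦ AC
    C ↦ BA
    B ↦ BA  (constrained at step 1)

A->AC, B->BA, C->BA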